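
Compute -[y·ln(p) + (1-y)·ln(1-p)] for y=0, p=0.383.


BCE = -[y·ln(p) + (1-y)·ln(1-p)]
= -0 - 1·ln(1-0.383)
= -ln(0.617) = 0.4829

0.4829


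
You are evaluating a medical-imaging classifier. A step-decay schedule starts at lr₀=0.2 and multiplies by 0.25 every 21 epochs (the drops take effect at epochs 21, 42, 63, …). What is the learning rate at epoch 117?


n_drops = ⌊117/21⌋ = 5
lr = 0.2·0.25^5 = 0.2·0.0009765625 = 0.0001953125

0.0001953125


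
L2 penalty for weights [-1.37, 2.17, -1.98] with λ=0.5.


‖w‖₂² = (-1.37)² + (2.17)² + (-1.98)²
     = 1.8769 + 4.7089 + 3.9204
     = 10.5062
λ·‖w‖₂² = 0.5·10.5062 = 5.2531

5.2531


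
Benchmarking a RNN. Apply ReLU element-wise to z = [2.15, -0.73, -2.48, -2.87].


ReLU(2.15) = max(0, 2.15) = 2.15
ReLU(-0.73) = max(0, -0.73) = 0.0
ReLU(-2.48) = max(0, -2.48) = 0.0
ReLU(-2.87) = max(0, -2.87) = 0.0
result = [2.15, 0.0, 0.0, 0.0]

[2.15, 0.0, 0.0, 0.0]


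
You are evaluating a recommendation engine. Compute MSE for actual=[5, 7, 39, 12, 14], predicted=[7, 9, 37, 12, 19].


Squared errors: (5-7)²=4, (7-9)²=4, (39-37)²=4, (12-12)²=0, (14-19)²=25
Sum = 37
MSE = 37/5 = 37/5

37/5


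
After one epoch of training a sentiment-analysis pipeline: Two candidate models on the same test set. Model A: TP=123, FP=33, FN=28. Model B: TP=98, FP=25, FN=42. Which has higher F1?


Model A: P=123/156=0.7885, R=123/151=0.8146, F1=2PR/(P+R)=2TP/(2TP+FP+FN)=246/307=0.8013
Model B: P=98/123=0.7967, R=98/140=0.7, F1=2PR/(P+R)=2TP/(2TP+FP+FN)=196/263=0.7452
0.8013 > 0.7452 → Model A

Model A


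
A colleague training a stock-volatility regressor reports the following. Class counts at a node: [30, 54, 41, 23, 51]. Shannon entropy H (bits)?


Probabilities: [30/199, 54/199, 41/199, 23/199, 51/199] ≈ [0.1508, 0.2714, 0.206, 0.1156, 0.2563]
H = -((30/199)·log₂(30/199) + (54/199)·log₂(54/199) + (41/199)·log₂(41/199) + (23/199)·log₂(23/199) + (51/199)·log₂(51/199))
  = 2.2549 bits

2.2549 bits


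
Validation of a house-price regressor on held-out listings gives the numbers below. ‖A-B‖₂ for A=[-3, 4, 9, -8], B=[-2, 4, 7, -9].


d = √((-3+ 2)² + (4-4)² + (9-7)² + (-8+ 9)²)
  = √(1 + 0 + 4 + 1)
  = √6 = 2.4495

2.4495


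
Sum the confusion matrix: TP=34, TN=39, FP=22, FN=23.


Total = TP + TN + FP + FN
= 34 + 39 + 22 + 23
= 118
(Predicted positive: 56, predicted negative: 62)

118


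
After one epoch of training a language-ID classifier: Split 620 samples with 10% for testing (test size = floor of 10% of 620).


Test = ⌊620·10/100⌋ = 62
Train = 620 - 62 = 558

Train: 558, Test: 62


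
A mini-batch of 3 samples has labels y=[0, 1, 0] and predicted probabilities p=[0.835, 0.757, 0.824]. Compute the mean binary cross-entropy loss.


L[0] = -ln(1-0.835) = -ln(0.165) = 1.8018
L[1] = -ln(0.757) = 0.2784
L[2] = -ln(1-0.824) = -ln(0.176) = 1.7373
mean = (1.8018 + 0.2784 + 1.7373)/3 = 1.2725

1.2725


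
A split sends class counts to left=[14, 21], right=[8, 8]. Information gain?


Parent = [22, 29], H_parent = 0.9864
H_left = 0.971 (n=35), H_right = 1 (n=16)
H_children = (35/51)·0.971 + (16/51)·1 = 0.9801
IG = 0.9864 - 0.9801 = 0.0063

0.0063


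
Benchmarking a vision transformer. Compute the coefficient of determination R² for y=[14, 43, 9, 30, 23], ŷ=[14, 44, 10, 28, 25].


ȳ = 23.8
SS_res = Σ(y-ŷ)² = 10
SS_tot = Σ(y-ȳ)² = 722.8
R² = 1 - SS_res/SS_tot = 1 - 0.0138 = 0.9862

0.9862


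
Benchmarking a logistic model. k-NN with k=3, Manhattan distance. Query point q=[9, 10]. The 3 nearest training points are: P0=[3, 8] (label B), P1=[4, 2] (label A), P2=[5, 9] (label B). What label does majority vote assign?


d(q,P0) = 8  (label B)
d(q,P1) = 13  (label A)
d(q,P2) = 5  (label B)
Votes: A=1, B=2
Majority → B

B


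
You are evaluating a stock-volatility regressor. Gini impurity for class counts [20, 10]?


Probabilities: [20/30, 10/30] ≈ [0.6667, 0.3333]
Σpᵢ² = (400 + 100)/30² = 500/900
Gini = 1 - Σpᵢ² = 1 - 500/900 = 0.4444

0.4444


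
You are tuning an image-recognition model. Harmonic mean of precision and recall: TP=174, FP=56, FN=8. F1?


Precision = 174/230 = 0.7565
Recall = 174/182 = 0.956
F1 = 2·P·R/(P+R) = 2·TP/(2·TP+FP+FN) = 348/(348+56+8) = 348/412 = 0.8447

0.8447


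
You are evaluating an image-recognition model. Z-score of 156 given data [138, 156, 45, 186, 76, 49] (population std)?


μ = 108.3333, σ = 54.4079
z = (156 - 108.3333)/54.4079 = 0.8761

0.8761


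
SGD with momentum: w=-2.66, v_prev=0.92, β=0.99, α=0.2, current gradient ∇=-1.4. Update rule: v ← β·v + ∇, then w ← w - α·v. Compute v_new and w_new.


v_new = 0.99·0.92 - 1.4 = 0.9108 - 1.4 = -0.4892
w_new = -2.66 - 0.2·-0.4892 = -2.66 + 0.09784 = -2.56216

v_new=-0.4892, w_new=-2.56216


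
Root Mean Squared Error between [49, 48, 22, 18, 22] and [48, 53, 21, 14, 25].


MSE = 52/5 = 10.4
RMSE = √(52/5) = 3.2249

3.2249


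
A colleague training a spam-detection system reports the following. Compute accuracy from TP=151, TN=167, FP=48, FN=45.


Accuracy = (TP+TN)/(TP+TN+FP+FN)
= (151+167)/(411)
= 318/411 = 77.37%

77.37%


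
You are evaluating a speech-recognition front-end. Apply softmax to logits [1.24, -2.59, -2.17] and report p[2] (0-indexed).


Exponentials: e^1.24=3.4556, e^-2.59=0.075, e^-2.17=0.1142
Sum = 3.6448
Softmax = [0.9481, 0.0206, 0.0313]
p[2] = 0.1142/3.6448 = 0.0313

0.0313


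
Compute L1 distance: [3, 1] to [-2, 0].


d = |3+ 2| + |1-0|
  = 5 + 1
  = 6

6


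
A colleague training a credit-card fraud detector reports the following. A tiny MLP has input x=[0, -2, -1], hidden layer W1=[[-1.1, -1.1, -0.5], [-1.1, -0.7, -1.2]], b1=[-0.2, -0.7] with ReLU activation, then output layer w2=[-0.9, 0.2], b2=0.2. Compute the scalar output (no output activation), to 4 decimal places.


z1[0] = (-1.1)·(0) + (-1.1)·(-2) + (-0.5)·(-1) - 0.2 = 2.5
z1[1] = (-1.1)·(0) + (-0.7)·(-2) + (-1.2)·(-1) - 0.7 = 1.9
h = ReLU(z1) = [2.5, 1.9]
output = (-0.9)·(2.5) + (0.2)·(1.9) + 0.2 = -1.67

-1.67


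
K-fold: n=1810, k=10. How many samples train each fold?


Fold size = 1810/10 = 181
Training per fold = 1810 - 181 = 1629

1629


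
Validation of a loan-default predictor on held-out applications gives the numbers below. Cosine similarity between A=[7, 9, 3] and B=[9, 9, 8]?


A·B = 7·9 + 9·9 + 3·8 = 168
‖A‖ = √139 = 11.7898, ‖B‖ = √226 = 15.0333
cos = 168/(√139·√226) = 168/√31414 = 0.9479

0.9479


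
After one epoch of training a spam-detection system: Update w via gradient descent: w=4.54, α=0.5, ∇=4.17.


w_new = w - α·∇
= 4.54 - 0.5·4.17
= 4.54 - 2.085
= 2.455

2.455


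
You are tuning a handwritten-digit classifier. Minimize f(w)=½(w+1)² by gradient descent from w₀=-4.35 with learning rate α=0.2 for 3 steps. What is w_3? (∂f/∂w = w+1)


step 1: grad = -4.35+1 = -3.35; w = -4.35 - 0.2·(-3.35) = -3.68
step 2: grad = -3.68+1 = -2.68; w = -3.68 - 0.2·(-2.68) = -3.144
step 3: grad = -3.144+1 = -2.144; w = -3.144 - 0.2·(-2.144) = -2.7152

-2.7152


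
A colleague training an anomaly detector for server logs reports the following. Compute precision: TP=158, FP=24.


Precision = TP/(TP+FP)
= 158/(158+24)
= 158/182 = 86.81%

86.81%


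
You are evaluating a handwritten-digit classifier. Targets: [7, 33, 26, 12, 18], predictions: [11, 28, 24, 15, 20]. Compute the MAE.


Absolute errors: |7-11|=4, |33-28|=5, |26-24|=2, |12-15|=3, |18-20|=2
Sum = 16
MAE = 16/5 = 16/5

16/5


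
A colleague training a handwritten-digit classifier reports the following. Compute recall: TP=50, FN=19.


Recall = TP/(TP+FN)
= 50/(50+19)
= 50/69 = 72.46%

72.46%


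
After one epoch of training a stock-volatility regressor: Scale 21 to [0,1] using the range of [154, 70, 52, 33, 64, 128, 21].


min=21, max=154
(21-21)/(154-21) = 0/133 = 0.0

0.0


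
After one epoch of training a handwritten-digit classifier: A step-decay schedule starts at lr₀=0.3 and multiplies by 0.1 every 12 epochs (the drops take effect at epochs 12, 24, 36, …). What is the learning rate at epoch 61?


n_drops = ⌊61/12⌋ = 5
lr = 0.3·0.1^5 = 0.3·0.00001 = 0.000003

0.000003


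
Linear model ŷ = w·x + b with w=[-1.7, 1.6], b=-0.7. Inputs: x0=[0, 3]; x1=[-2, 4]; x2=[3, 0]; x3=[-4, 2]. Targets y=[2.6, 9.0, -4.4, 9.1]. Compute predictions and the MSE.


ŷ0 = (-1.7)·(0) + (1.6)·(3) - 0.7 = 4.1
ŷ1 = (-1.7)·(-2) + (1.6)·(4) - 0.7 = 9.1
ŷ2 = (-1.7)·(3) + (1.6)·(0) - 0.7 = -5.8
ŷ3 = (-1.7)·(-4) + (1.6)·(2) - 0.7 = 9.3
errors² = [2.25, 0.01, 1.96, 0.04]
MSE = 4.2600/4 = 1.065

1.065


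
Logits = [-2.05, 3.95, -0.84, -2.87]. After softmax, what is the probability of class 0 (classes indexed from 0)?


Exponentials: e^-2.05=0.1287, e^3.95=51.9354, e^-0.84=0.4317, e^-2.87=0.0567
Sum = 52.5525
Softmax = [0.0024, 0.9883, 0.0082, 0.0011]
p[0] = 0.1287/52.5525 = 0.0024

0.0024


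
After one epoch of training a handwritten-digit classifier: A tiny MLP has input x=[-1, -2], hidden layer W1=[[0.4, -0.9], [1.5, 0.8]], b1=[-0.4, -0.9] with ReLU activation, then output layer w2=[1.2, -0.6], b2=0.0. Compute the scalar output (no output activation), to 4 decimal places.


z1[0] = (0.4)·(-1) + (-0.9)·(-2) - 0.4 = 1.0
z1[1] = (1.5)·(-1) + (0.8)·(-2) - 0.9 = -4.0
h = ReLU(z1) = [1.0, 0.0]
output = (1.2)·(1.0) + (-0.6)·(0.0) + 0.0 = 1.2

1.2


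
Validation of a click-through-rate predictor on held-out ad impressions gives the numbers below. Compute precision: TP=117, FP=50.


Precision = TP/(TP+FP)
= 117/(117+50)
= 117/167 = 70.06%

70.06%


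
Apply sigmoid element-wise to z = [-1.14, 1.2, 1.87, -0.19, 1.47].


σ(-1.14) = 1/(1+e^1.14) = 0.2423
σ(1.2) = 1/(1+e^-1.2) = 0.7685
σ(1.87) = 1/(1+e^-1.87) = 0.8665
σ(-0.19) = 1/(1+e^0.19) = 0.4526
σ(1.47) = 1/(1+e^-1.47) = 0.8131
result = [0.2423, 0.7685, 0.8665, 0.4526, 0.8131]

[0.2423, 0.7685, 0.8665, 0.4526, 0.8131]


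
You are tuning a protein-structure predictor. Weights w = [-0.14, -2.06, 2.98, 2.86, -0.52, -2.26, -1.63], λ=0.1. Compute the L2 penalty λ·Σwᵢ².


‖w‖₂² = (-0.14)² + (-2.06)² + (2.98)² + (2.86)² + (-0.52)² + (-2.26)² + (-1.63)²
     = 0.0196 + 4.2436 + 8.8804 + 8.1796 + 0.2704 + 5.1076 + 2.6569
     = 29.3581
λ·‖w‖₂² = 0.1·29.3581 = 2.93581

2.93581


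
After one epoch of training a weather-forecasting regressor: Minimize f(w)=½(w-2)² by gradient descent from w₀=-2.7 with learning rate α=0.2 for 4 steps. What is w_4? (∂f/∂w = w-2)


step 1: grad = -2.7-2 = -4.7; w = -2.7 - 0.2·(-4.7) = -1.76
step 2: grad = -1.76-2 = -3.76; w = -1.76 - 0.2·(-3.76) = -1.008
step 3: grad = -1.008-2 = -3.008; w = -1.008 - 0.2·(-3.008) = -0.4064
step 4: grad = -0.4064-2 = -2.4064; w = -0.4064 - 0.2·(-2.4064) = 0.07488

0.07488


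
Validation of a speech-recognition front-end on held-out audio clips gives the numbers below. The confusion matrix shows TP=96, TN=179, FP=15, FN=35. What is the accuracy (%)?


Accuracy = (TP+TN)/(TP+TN+FP+FN)
= (96+179)/(325)
= 275/325 = 84.62%

84.62%


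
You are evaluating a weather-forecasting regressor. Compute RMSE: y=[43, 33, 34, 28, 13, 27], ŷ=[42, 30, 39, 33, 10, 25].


MSE = 73/6 = 12.1667
RMSE = √(73/6) = 3.4881

3.4881


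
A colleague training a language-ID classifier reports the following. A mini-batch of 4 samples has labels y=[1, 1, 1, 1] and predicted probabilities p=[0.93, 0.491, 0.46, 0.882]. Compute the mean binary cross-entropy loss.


L[0] = -ln(0.93) = 0.0726
L[1] = -ln(0.491) = 0.7113
L[2] = -ln(0.46) = 0.7765
L[3] = -ln(0.882) = 0.1256
mean = (0.0726 + 0.7113 + 0.7765 + 0.1256)/4 = 0.4215

0.4215


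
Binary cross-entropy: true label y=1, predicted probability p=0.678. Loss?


BCE = -[y·ln(p) + (1-y)·ln(1-p)]
= -1·ln(0.678) - 0
= -ln(0.678) = 0.3886

0.3886


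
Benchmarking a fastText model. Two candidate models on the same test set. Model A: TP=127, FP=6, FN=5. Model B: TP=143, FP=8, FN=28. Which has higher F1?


Model A: P=127/133=0.9549, R=127/132=0.9621, F1=2PR/(P+R)=2TP/(2TP+FP+FN)=254/265=0.9585
Model B: P=143/151=0.947, R=143/171=0.8363, F1=2PR/(P+R)=2TP/(2TP+FP+FN)=286/322=0.8882
0.9585 > 0.8882 → Model A

Model A


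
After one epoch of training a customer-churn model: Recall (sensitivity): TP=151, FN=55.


Recall = TP/(TP+FN)
= 151/(151+55)
= 151/206 = 73.3%

73.3%


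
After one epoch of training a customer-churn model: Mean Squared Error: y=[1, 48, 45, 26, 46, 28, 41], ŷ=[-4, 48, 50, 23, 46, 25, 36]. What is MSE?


Squared errors: (1+ 4)²=25, (48-48)²=0, (45-50)²=25, (26-23)²=9, (46-46)²=0, (28-25)²=9, (41-36)²=25
Sum = 93
MSE = 93/7 = 93/7

93/7


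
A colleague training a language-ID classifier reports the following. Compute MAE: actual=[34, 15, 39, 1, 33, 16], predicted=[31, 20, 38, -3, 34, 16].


Absolute errors: |34-31|=3, |15-20|=5, |39-38|=1, |1+ 3|=4, |33-34|=1, |16-16|=0
Sum = 14
MAE = 14/6 = 7/3

7/3


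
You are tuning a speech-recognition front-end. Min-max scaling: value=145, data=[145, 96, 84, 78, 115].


min=78, max=145
(145-78)/(145-78) = 67/67 = 1.0

1.0


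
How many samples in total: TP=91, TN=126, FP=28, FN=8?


Total = TP + TN + FP + FN
= 91 + 126 + 28 + 8
= 253
(Predicted positive: 119, predicted negative: 134)

253


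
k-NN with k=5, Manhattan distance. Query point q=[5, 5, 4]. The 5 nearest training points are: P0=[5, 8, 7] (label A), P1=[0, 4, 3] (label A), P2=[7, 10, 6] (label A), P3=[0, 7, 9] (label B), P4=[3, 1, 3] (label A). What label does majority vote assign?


d(q,P0) = 6  (label A)
d(q,P1) = 7  (label A)
d(q,P2) = 9  (label A)
d(q,P3) = 12  (label B)
d(q,P4) = 7  (label A)
Votes: A=4, B=1
Majority → A

A


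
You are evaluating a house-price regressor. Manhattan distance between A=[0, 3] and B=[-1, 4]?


d = |0+ 1| + |3-4|
  = 1 + 1
  = 2

2


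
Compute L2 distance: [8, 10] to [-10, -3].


d = √((8+ 10)² + (10+ 3)²)
  = √(324 + 169)
  = √493 = 22.2036

22.2036


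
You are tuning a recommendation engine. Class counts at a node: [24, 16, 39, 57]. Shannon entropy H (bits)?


Probabilities: [24/136, 16/136, 39/136, 57/136] ≈ [0.1765, 0.1176, 0.2868, 0.4191]
H = -((24/136)·log₂(24/136) + (16/136)·log₂(16/136) + (39/136)·log₂(39/136) + (57/136)·log₂(57/136))
  = 1.8474 bits

1.8474 bits


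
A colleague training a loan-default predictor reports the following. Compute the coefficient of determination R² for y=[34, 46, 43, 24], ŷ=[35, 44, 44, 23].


ȳ = 36.75
SS_res = Σ(y-ŷ)² = 7
SS_tot = Σ(y-ȳ)² = 294.75
R² = 1 - SS_res/SS_tot = 1 - 0.0237 = 0.9763

0.9763


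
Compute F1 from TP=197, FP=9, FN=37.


Precision = 197/206 = 0.9563
Recall = 197/234 = 0.8419
F1 = 2·P·R/(P+R) = 2·TP/(2·TP+FP+FN) = 394/(394+9+37) = 394/440 = 0.8955

0.8955


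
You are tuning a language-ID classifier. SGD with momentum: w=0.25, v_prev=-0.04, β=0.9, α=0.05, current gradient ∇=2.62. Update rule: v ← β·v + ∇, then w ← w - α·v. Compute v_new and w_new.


v_new = 0.9·-0.04 + 2.62 = -0.036 + 2.62 = 2.584
w_new = 0.25 - 0.05·2.584 = 0.25 - 0.1292 = 0.1208

v_new=2.584, w_new=0.1208


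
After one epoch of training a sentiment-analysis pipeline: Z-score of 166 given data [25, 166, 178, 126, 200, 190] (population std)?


μ = 147.5, σ = 59.5868
z = (166 - 147.5)/59.5868 = 0.3105

0.3105


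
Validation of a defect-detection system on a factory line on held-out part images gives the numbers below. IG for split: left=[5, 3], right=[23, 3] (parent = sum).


Parent = [28, 6], H_parent = 0.6723
H_left = 0.9544 (n=8), H_right = 0.5159 (n=26)
H_children = (8/34)·0.9544 + (26/34)·0.5159 = 0.6191
IG = 0.6723 - 0.6191 = 0.0532

0.0532


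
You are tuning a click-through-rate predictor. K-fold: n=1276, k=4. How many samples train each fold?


Fold size = 1276/4 = 319
Training per fold = 1276 - 319 = 957

957


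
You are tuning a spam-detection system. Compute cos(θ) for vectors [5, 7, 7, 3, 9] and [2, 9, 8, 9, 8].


A·B = 5·2 + 7·9 + 7·8 + 3·9 + 9·8 = 228
‖A‖ = √213 = 14.5945, ‖B‖ = √294 = 17.1464
cos = 228/(√213·√294) = 228/√62622 = 0.9111

0.9111


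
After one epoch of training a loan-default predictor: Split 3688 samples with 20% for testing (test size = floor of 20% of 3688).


Test = ⌊3688·20/100⌋ = 737
Train = 3688 - 737 = 2951

Train: 2951, Test: 737


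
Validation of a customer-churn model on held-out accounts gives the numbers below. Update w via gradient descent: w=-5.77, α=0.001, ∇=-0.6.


w_new = w - α·∇
= -5.77 - 0.001·-0.6
= -5.77 + 0.0006
= -5.7694

-5.7694


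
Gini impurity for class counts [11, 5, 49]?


Probabilities: [11/65, 5/65, 49/65] ≈ [0.1692, 0.0769, 0.7538]
Σpᵢ² = (121 + 25 + 2401)/65² = 2547/4225
Gini = 1 - Σpᵢ² = 1 - 2547/4225 = 0.3972

0.3972


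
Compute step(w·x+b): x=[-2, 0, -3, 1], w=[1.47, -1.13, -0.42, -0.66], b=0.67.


z = (-2)·(1.47) + (0)·(-1.13) + (-3)·(-0.42) + (1)·(-0.66) + 0.67
  = -1.67
step(z) = 0 (z<0)

0


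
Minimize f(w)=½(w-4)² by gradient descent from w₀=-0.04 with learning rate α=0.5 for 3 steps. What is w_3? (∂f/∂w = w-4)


step 1: grad = -0.04-4 = -4.04; w = -0.04 - 0.5·(-4.04) = 1.98
step 2: grad = 1.98-4 = -2.02; w = 1.98 - 0.5·(-2.02) = 2.99
step 3: grad = 2.99-4 = -1.01; w = 2.99 - 0.5·(-1.01) = 3.495

3.495


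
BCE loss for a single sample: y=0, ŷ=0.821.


BCE = -[y·ln(p) + (1-y)·ln(1-p)]
= -0 - 1·ln(1-0.821)
= -ln(0.179) = 1.7204

1.7204


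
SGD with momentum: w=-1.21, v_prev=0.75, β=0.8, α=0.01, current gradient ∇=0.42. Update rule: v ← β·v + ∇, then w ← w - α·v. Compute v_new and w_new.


v_new = 0.8·0.75 + 0.42 = 0.6 + 0.42 = 1.02
w_new = -1.21 - 0.01·1.02 = -1.21 - 0.0102 = -1.2202

v_new=1.02, w_new=-1.2202


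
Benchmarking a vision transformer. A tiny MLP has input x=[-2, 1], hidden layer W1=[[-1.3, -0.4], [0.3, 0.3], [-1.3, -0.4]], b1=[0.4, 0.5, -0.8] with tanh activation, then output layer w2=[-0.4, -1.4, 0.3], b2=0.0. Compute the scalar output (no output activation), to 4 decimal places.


z1[0] = (-1.3)·(-2) + (-0.4)·(1) + 0.4 = 2.6
z1[1] = (0.3)·(-2) + (0.3)·(1) + 0.5 = 0.2
z1[2] = (-1.3)·(-2) + (-0.4)·(1) - 0.8 = 1.4
h = tanh(z1) = [0.989, 0.1974, 0.8854]
output = (-0.4)·(0.989) + (-1.4)·(0.1974) + (0.3)·(0.8854) + 0.0 = -0.4063

-0.4063


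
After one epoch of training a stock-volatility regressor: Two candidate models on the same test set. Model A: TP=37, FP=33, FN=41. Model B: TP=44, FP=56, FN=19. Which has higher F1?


Model A: P=37/70=0.5286, R=37/78=0.4744, F1=2PR/(P+R)=2TP/(2TP+FP+FN)=74/148=0.5
Model B: P=44/100=0.44, R=44/63=0.6984, F1=2PR/(P+R)=2TP/(2TP+FP+FN)=88/163=0.5399
0.5 < 0.5399 → Model B

Model B


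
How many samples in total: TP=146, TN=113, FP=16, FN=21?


Total = TP + TN + FP + FN
= 146 + 113 + 16 + 21
= 296
(Predicted positive: 162, predicted negative: 134)

296


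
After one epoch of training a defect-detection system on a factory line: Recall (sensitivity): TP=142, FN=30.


Recall = TP/(TP+FN)
= 142/(142+30)
= 142/172 = 82.56%

82.56%


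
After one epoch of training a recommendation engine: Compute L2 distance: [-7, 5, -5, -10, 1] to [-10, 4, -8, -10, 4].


d = √((-7+ 10)² + (5-4)² + (-5+ 8)² + (-10+ 10)² + (1-4)²)
  = √(9 + 1 + 9 + 0 + 9)
  = √28 = 5.2915

5.2915


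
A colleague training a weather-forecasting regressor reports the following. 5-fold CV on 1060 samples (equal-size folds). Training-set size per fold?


Fold size = 1060/5 = 212
Training per fold = 1060 - 212 = 848

848


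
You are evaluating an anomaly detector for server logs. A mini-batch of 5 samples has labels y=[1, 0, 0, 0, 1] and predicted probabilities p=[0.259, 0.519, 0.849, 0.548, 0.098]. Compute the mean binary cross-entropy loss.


L[0] = -ln(0.259) = 1.3509
L[1] = -ln(1-0.519) = -ln(0.481) = 0.7319
L[2] = -ln(1-0.849) = -ln(0.151) = 1.8905
L[3] = -ln(1-0.548) = -ln(0.452) = 0.7941
L[4] = -ln(0.098) = 2.3228
mean = (1.3509 + 0.7319 + 1.8905 + 0.7941 + 2.3228)/5 = 1.418

1.418


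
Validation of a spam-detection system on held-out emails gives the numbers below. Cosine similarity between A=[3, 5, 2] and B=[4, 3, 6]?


A·B = 3·4 + 5·3 + 2·6 = 39
‖A‖ = √38 = 6.1644, ‖B‖ = √61 = 7.8102
cos = 39/(√38·√61) = 39/√2318 = 0.81

0.81


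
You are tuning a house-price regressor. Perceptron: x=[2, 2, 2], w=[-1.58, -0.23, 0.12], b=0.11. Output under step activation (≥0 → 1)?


z = (2)·(-1.58) + (2)·(-0.23) + (2)·(0.12) + 0.11
  = -3.27
step(z) = 0 (z<0)

0


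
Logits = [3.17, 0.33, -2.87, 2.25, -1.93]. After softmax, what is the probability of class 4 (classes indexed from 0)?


Exponentials: e^3.17=23.8075, e^0.33=1.391, e^-2.87=0.0567, e^2.25=9.4877, e^-1.93=0.1451
Sum = 34.888
Softmax = [0.6824, 0.0399, 0.0016, 0.2719, 0.0042]
p[4] = 0.1451/34.888 = 0.0042

0.0042


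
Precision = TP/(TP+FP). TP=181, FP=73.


Precision = TP/(TP+FP)
= 181/(181+73)
= 181/254 = 71.26%

71.26%


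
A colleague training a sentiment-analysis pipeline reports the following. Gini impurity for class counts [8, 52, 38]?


Probabilities: [8/98, 52/98, 38/98] ≈ [0.0816, 0.5306, 0.3878]
Σpᵢ² = (64 + 2704 + 1444)/98² = 4212/9604
Gini = 1 - Σpᵢ² = 1 - 4212/9604 = 0.5614

0.5614


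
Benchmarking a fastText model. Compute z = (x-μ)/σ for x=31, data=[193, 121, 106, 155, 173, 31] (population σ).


μ = 129.8333, σ = 53.0736
z = (31 - 129.8333)/53.0736 = -1.8622

-1.8622


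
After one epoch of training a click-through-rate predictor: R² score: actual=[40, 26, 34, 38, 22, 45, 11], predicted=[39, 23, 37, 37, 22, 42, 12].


ȳ = 30.8571
SS_res = Σ(y-ŷ)² = 30
SS_tot = Σ(y-ȳ)² = 840.86
R² = 1 - SS_res/SS_tot = 1 - 0.0357 = 0.9643

0.9643


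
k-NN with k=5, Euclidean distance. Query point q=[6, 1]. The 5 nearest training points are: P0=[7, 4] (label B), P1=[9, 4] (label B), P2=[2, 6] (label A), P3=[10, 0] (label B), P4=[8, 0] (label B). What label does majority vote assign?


d(q,P0) = 3.1623  (label B)
d(q,P1) = 4.2426  (label B)
d(q,P2) = 6.4031  (label A)
d(q,P3) = 4.1231  (label B)
d(q,P4) = 2.2361  (label B)
Votes: A=1, B=4
Majority → B

B


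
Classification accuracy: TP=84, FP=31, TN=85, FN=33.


Accuracy = (TP+TN)/(TP+TN+FP+FN)
= (84+85)/(233)
= 169/233 = 72.53%

72.53%


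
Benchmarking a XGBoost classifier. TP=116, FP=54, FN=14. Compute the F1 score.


Precision = 116/170 = 0.6824
Recall = 116/130 = 0.8923
F1 = 2·P·R/(P+R) = 2·TP/(2·TP+FP+FN) = 232/(232+54+14) = 232/300 = 0.7733

0.7733


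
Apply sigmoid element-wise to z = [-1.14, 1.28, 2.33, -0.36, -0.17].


σ(-1.14) = 1/(1+e^1.14) = 0.2423
σ(1.28) = 1/(1+e^-1.28) = 0.7824
σ(2.33) = 1/(1+e^-2.33) = 0.9113
σ(-0.36) = 1/(1+e^0.36) = 0.411
σ(-0.17) = 1/(1+e^0.17) = 0.4576
result = [0.2423, 0.7824, 0.9113, 0.411, 0.4576]

[0.2423, 0.7824, 0.9113, 0.411, 0.4576]


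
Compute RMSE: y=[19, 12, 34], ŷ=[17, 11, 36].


MSE = 9/3 = 3
RMSE = √(9/3) = 1.7321

1.7321


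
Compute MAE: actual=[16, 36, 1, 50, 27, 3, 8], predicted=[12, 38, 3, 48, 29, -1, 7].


Absolute errors: |16-12|=4, |36-38|=2, |1-3|=2, |50-48|=2, |27-29|=2, |3+ 1|=4, |8-7|=1
Sum = 17
MAE = 17/7 = 17/7

17/7


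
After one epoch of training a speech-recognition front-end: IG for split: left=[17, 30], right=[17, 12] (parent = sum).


Parent = [34, 42], H_parent = 0.992
H_left = 0.9441 (n=47), H_right = 0.9784 (n=29)
H_children = (47/76)·0.9441 + (29/76)·0.9784 = 0.9572
IG = 0.992 - 0.9572 = 0.0348

0.0348


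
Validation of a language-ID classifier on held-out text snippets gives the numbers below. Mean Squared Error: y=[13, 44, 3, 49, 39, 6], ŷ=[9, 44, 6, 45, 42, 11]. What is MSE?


Squared errors: (13-9)²=16, (44-44)²=0, (3-6)²=9, (49-45)²=16, (39-42)²=9, (6-11)²=25
Sum = 75
MSE = 75/6 = 25/2

25/2


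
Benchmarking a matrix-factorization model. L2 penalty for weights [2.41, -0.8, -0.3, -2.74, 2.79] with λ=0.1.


‖w‖₂² = (2.41)² + (-0.8)² + (-0.3)² + (-2.74)² + (2.79)²
     = 5.8081 + 0.64 + 0.09 + 7.5076 + 7.7841
     = 21.8298
λ·‖w‖₂² = 0.1·21.8298 = 2.18298

2.18298


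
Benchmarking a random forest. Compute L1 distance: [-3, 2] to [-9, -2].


d = |-3+ 9| + |2+ 2|
  = 6 + 4
  = 10

10


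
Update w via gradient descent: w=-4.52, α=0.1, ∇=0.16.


w_new = w - α·∇
= -4.52 - 0.1·0.16
= -4.52 - 0.016
= -4.536

-4.536


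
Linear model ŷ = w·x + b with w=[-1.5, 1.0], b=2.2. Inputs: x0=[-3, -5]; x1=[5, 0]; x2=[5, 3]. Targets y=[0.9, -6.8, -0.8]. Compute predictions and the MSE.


ŷ0 = (-1.5)·(-3) + (1.0)·(-5) + 2.2 = 1.7
ŷ1 = (-1.5)·(5) + (1.0)·(0) + 2.2 = -5.3
ŷ2 = (-1.5)·(5) + (1.0)·(3) + 2.2 = -2.3
errors² = [0.64, 2.25, 2.25]
MSE = 5.1400/3 = 1.7133

1.7133


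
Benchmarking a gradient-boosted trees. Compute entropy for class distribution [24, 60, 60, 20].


Probabilities: [24/164, 60/164, 60/164, 20/164] ≈ [0.1463, 0.3659, 0.3659, 0.122]
H = -((24/164)·log₂(24/164) + (60/164)·log₂(60/164) + (60/164)·log₂(60/164) + (20/164)·log₂(20/164))
  = 1.8374 bits

1.8374 bits


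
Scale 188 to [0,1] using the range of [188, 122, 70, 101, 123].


min=70, max=188
(188-70)/(188-70) = 118/118 = 1.0

1.0


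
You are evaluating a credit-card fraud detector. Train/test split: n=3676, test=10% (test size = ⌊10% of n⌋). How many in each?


Test = ⌊3676·10/100⌋ = 367
Train = 3676 - 367 = 3309

Train: 3309, Test: 367


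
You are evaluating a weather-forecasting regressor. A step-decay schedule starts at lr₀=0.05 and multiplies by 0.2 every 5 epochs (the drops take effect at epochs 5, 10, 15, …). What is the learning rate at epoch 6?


n_drops = ⌊6/5⌋ = 1
lr = 0.05·0.2^1 = 0.05·0.2 = 0.01

0.01


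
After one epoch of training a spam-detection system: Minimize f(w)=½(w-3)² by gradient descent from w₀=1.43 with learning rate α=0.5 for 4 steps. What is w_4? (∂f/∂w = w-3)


step 1: grad = 1.43-3 = -1.57; w = 1.43 - 0.5·(-1.57) = 2.215
step 2: grad = 2.215-3 = -0.785; w = 2.215 - 0.5·(-0.785) = 2.6075
step 3: grad = 2.6075-3 = -0.3925; w = 2.6075 - 0.5·(-0.3925) = 2.80375
step 4: grad = 2.80375-3 = -0.19625; w = 2.80375 - 0.5·(-0.19625) = 2.901875

2.901875


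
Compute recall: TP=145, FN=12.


Recall = TP/(TP+FN)
= 145/(145+12)
= 145/157 = 92.36%

92.36%


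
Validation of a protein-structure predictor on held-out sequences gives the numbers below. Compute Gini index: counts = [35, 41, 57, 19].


Probabilities: [35/152, 41/152, 57/152, 19/152] ≈ [0.2303, 0.2697, 0.375, 0.125]
Σpᵢ² = (1225 + 1681 + 3249 + 361)/152² = 6516/23104
Gini = 1 - Σpᵢ² = 1 - 6516/23104 = 0.718

0.718


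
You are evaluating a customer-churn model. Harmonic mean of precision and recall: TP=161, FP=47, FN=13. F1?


Precision = 161/208 = 0.774
Recall = 161/174 = 0.9253
F1 = 2·P·R/(P+R) = 2·TP/(2·TP+FP+FN) = 322/(322+47+13) = 322/382 = 0.8429

0.8429


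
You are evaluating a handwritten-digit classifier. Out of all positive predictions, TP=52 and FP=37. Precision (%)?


Precision = TP/(TP+FP)
= 52/(52+37)
= 52/89 = 58.43%

58.43%


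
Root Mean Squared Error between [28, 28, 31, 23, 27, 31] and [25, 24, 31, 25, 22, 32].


MSE = 55/6 = 9.1667
RMSE = √(55/6) = 3.0277

3.0277


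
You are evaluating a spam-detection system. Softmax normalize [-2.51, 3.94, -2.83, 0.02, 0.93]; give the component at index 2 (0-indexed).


Exponentials: e^-2.51=0.0813, e^3.94=51.4186, e^-2.83=0.059, e^0.02=1.0202, e^0.93=2.5345
Sum = 55.1136
Softmax = [0.0015, 0.933, 0.0011, 0.0185, 0.046]
p[2] = 0.059/55.1136 = 0.0011

0.0011


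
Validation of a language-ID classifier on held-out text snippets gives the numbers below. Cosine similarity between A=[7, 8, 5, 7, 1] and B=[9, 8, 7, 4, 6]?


A·B = 7·9 + 8·8 + 5·7 + 7·4 + 1·6 = 196
‖A‖ = √188 = 13.7113, ‖B‖ = √246 = 15.6844
cos = 196/(√188·√246) = 196/√46248 = 0.9114

0.9114


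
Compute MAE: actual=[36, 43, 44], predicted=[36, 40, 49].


Absolute errors: |36-36|=0, |43-40|=3, |44-49|=5
Sum = 8
MAE = 8/3 = 8/3

8/3


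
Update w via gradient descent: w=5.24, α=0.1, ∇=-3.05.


w_new = w - α·∇
= 5.24 - 0.1·-3.05
= 5.24 + 0.305
= 5.545

5.545


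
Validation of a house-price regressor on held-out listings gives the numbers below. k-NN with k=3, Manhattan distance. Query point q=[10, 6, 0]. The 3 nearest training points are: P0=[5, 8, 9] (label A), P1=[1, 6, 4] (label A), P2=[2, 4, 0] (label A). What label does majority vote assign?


d(q,P0) = 16  (label A)
d(q,P1) = 13  (label A)
d(q,P2) = 10  (label A)
Votes: A=3, B=0
Majority → A

A


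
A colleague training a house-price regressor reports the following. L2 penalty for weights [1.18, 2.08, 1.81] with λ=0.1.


‖w‖₂² = (1.18)² + (2.08)² + (1.81)²
     = 1.3924 + 4.3264 + 3.2761
     = 8.9949
λ·‖w‖₂² = 0.1·8.9949 = 0.89949

0.89949


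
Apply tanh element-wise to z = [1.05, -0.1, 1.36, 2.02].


tanh(1.05) = 0.7818
tanh(-0.1) = -0.0997
tanh(1.36) = 0.8764
tanh(2.02) = 0.9654
result = [0.7818, -0.0997, 0.8764, 0.9654]

[0.7818, -0.0997, 0.8764, 0.9654]


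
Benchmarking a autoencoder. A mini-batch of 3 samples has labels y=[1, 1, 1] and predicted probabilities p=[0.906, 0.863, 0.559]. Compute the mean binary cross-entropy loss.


L[0] = -ln(0.906) = 0.0987
L[1] = -ln(0.863) = 0.1473
L[2] = -ln(0.559) = 0.5816
mean = (0.0987 + 0.1473 + 0.5816)/3 = 0.2759

0.2759


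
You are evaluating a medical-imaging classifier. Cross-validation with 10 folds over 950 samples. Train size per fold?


Fold size = 950/10 = 95
Training per fold = 950 - 95 = 855

855


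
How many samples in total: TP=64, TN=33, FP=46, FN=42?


Total = TP + TN + FP + FN
= 64 + 33 + 46 + 42
= 185
(Predicted positive: 110, predicted negative: 75)

185


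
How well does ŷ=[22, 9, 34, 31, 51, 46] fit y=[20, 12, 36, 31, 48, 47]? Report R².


ȳ = 32.3333
SS_res = Σ(y-ŷ)² = 27
SS_tot = Σ(y-ȳ)² = 1041.33
R² = 1 - SS_res/SS_tot = 1 - 0.0259 = 0.9741

0.9741


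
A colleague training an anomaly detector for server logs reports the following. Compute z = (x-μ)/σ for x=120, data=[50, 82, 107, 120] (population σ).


μ = 89.75, σ = 26.7056
z = (120 - 89.75)/26.7056 = 1.1327

1.1327


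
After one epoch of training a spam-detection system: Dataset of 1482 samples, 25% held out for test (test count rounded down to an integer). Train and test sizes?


Test = ⌊1482·25/100⌋ = 370
Train = 1482 - 370 = 1112

Train: 1112, Test: 370


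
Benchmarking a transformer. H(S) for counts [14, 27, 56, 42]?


Probabilities: [14/139, 27/139, 56/139, 42/139] ≈ [0.1007, 0.1942, 0.4029, 0.3022]
H = -((14/139)·log₂(14/139) + (27/139)·log₂(27/139) + (56/139)·log₂(56/139) + (42/139)·log₂(42/139))
  = 1.8429 bits

1.8429 bits


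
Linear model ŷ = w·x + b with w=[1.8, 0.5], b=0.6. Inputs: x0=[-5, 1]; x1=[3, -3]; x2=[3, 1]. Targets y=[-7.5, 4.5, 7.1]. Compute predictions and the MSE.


ŷ0 = (1.8)·(-5) + (0.5)·(1) + 0.6 = -7.9
ŷ1 = (1.8)·(3) + (0.5)·(-3) + 0.6 = 4.5
ŷ2 = (1.8)·(3) + (0.5)·(1) + 0.6 = 6.5
errors² = [0.16, 0.0, 0.36]
MSE = 0.5200/3 = 0.1733

0.1733


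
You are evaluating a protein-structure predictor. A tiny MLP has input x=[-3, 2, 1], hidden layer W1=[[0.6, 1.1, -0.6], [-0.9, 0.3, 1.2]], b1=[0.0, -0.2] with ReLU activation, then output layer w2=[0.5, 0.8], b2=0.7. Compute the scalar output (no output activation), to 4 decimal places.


z1[0] = (0.6)·(-3) + (1.1)·(2) + (-0.6)·(1) + 0.0 = -0.2
z1[1] = (-0.9)·(-3) + (0.3)·(2) + (1.2)·(1) - 0.2 = 4.3
h = ReLU(z1) = [0.0, 4.3]
output = (0.5)·(0.0) + (0.8)·(4.3) + 0.7 = 4.14

4.14


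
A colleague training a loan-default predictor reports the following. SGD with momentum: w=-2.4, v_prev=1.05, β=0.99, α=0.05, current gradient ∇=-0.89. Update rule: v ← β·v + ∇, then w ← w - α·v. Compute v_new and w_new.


v_new = 0.99·1.05 - 0.89 = 1.0395 - 0.89 = 0.1495
w_new = -2.4 - 0.05·0.1495 = -2.4 - 0.007475 = -2.407475

v_new=0.1495, w_new=-2.407475


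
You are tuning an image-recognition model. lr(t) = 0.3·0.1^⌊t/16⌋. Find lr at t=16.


n_drops = ⌊16/16⌋ = 1
lr = 0.3·0.1^1 = 0.3·0.1 = 0.03

0.03


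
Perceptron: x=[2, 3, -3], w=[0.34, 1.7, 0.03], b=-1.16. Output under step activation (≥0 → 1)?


z = (2)·(0.34) + (3)·(1.7) + (-3)·(0.03) - 1.16
  = 4.53
step(z) = 1 (z≥0)

1


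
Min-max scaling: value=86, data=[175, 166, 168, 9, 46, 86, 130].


min=9, max=175
(86-9)/(175-9) = 77/166 = 0.4639

0.4639


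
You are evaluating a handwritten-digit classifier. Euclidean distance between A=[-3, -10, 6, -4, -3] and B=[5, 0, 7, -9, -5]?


d = √((-3-5)² + (-10-0)² + (6-7)² + (-4+ 9)² + (-3+ 5)²)
  = √(64 + 100 + 1 + 25 + 4)
  = √194 = 13.9284

13.9284


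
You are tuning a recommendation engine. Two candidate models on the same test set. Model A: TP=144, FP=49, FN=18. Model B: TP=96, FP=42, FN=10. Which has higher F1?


Model A: P=144/193=0.7461, R=144/162=0.8889, F1=2PR/(P+R)=2TP/(2TP+FP+FN)=288/355=0.8113
Model B: P=96/138=0.6957, R=96/106=0.9057, F1=2PR/(P+R)=2TP/(2TP+FP+FN)=192/244=0.7869
0.8113 > 0.7869 → Model A

Model A


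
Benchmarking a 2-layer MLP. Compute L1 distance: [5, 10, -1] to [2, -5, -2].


d = |5-2| + |10+ 5| + |-1+ 2|
  = 3 + 15 + 1
  = 19

19


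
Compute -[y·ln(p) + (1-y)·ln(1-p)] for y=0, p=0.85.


BCE = -[y·ln(p) + (1-y)·ln(1-p)]
= -0 - 1·ln(1-0.85)
= -ln(0.15) = 1.8971

1.8971


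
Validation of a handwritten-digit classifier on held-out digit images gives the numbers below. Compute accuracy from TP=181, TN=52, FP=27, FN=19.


Accuracy = (TP+TN)/(TP+TN+FP+FN)
= (181+52)/(279)
= 233/279 = 83.51%

83.51%


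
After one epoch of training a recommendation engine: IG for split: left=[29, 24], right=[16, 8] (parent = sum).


Parent = [45, 32], H_parent = 0.9793
H_left = 0.9936 (n=53), H_right = 0.9183 (n=24)
H_children = (53/77)·0.9936 + (24/77)·0.9183 = 0.9701
IG = 0.9793 - 0.9701 = 0.0092

0.0092


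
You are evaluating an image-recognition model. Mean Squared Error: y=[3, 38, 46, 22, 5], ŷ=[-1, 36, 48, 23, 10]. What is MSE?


Squared errors: (3+ 1)²=16, (38-36)²=4, (46-48)²=4, (22-23)²=1, (5-10)²=25
Sum = 50
MSE = 50/5 = 10

10


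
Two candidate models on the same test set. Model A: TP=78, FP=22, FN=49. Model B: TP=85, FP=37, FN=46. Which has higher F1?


Model A: P=78/100=0.78, R=78/127=0.6142, F1=2PR/(P+R)=2TP/(2TP+FP+FN)=156/227=0.6872
Model B: P=85/122=0.6967, R=85/131=0.6489, F1=2PR/(P+R)=2TP/(2TP+FP+FN)=170/253=0.6719
0.6872 > 0.6719 → Model A

Model A


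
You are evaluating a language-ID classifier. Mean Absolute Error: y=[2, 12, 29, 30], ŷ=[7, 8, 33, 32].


Absolute errors: |2-7|=5, |12-8|=4, |29-33|=4, |30-32|=2
Sum = 15
MAE = 15/4 = 15/4

15/4


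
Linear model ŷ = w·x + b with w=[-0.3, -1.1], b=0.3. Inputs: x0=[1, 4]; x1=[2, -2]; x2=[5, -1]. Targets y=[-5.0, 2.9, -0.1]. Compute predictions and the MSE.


ŷ0 = (-0.3)·(1) + (-1.1)·(4) + 0.3 = -4.4
ŷ1 = (-0.3)·(2) + (-1.1)·(-2) + 0.3 = 1.9
ŷ2 = (-0.3)·(5) + (-1.1)·(-1) + 0.3 = -0.1
errors² = [0.36, 1.0, 0.0]
MSE = 1.3600/3 = 0.4533

0.4533


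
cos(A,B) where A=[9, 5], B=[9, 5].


A·B = 9·9 + 5·5 = 106
‖A‖ = √106 = 10.2956, ‖B‖ = √106 = 10.2956
cos = 106/(√106·√106) = 106/√11236 = 1.0

1.0


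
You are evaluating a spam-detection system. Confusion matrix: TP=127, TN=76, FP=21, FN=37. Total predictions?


Total = TP + TN + FP + FN
= 127 + 76 + 21 + 37
= 261
(Predicted positive: 148, predicted negative: 113)

261


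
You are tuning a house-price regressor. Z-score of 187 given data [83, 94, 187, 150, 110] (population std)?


μ = 124.8, σ = 38.5196
z = (187 - 124.8)/38.5196 = 1.6148

1.6148


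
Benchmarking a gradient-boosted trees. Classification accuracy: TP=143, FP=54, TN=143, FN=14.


Accuracy = (TP+TN)/(TP+TN+FP+FN)
= (143+143)/(354)
= 286/354 = 80.79%

80.79%


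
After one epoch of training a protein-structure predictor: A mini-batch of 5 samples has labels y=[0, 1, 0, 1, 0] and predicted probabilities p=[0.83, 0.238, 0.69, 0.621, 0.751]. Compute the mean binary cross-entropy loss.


L[0] = -ln(1-0.83) = -ln(0.17) = 1.772
L[1] = -ln(0.238) = 1.4355
L[2] = -ln(1-0.69) = -ln(0.31) = 1.1712
L[3] = -ln(0.621) = 0.4764
L[4] = -ln(1-0.751) = -ln(0.249) = 1.3903
mean = (1.772 + 1.4355 + 1.1712 + 0.4764 + 1.3903)/5 = 1.2491

1.2491


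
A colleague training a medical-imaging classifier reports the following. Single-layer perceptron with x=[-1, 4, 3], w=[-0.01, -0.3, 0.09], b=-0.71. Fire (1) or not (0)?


z = (-1)·(-0.01) + (4)·(-0.3) + (3)·(0.09) - 0.71
  = -1.63
step(z) = 0 (z<0)

0


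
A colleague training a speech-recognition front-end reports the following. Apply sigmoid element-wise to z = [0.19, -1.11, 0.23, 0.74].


σ(0.19) = 1/(1+e^-0.19) = 0.5474
σ(-1.11) = 1/(1+e^1.11) = 0.2479
σ(0.23) = 1/(1+e^-0.23) = 0.5572
σ(0.74) = 1/(1+e^-0.74) = 0.677
result = [0.5474, 0.2479, 0.5572, 0.677]

[0.5474, 0.2479, 0.5572, 0.677]


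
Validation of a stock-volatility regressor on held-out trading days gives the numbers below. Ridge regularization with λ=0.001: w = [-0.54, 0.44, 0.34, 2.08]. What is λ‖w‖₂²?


‖w‖₂² = (-0.54)² + (0.44)² + (0.34)² + (2.08)²
     = 0.2916 + 0.1936 + 0.1156 + 4.3264
     = 4.9272
λ·‖w‖₂² = 0.001·4.9272 = 0.004927

0.004927


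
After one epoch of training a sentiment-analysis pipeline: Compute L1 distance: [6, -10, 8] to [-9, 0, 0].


d = |6+ 9| + |-10-0| + |8-0|
  = 15 + 10 + 8
  = 33

33


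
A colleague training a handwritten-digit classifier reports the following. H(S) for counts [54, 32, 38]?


Probabilities: [54/124, 32/124, 38/124] ≈ [0.4355, 0.2581, 0.3065]
H = -((54/124)·log₂(54/124) + (32/124)·log₂(32/124) + (38/124)·log₂(38/124))
  = 1.5495 bits

1.5495 bits


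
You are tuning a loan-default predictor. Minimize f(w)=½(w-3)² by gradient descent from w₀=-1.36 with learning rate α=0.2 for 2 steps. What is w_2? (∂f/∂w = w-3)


step 1: grad = -1.36-3 = -4.36; w = -1.36 - 0.2·(-4.36) = -0.488
step 2: grad = -0.488-3 = -3.488; w = -0.488 - 0.2·(-3.488) = 0.2096

0.2096


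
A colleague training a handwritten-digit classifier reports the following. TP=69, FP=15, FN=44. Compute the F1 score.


Precision = 69/84 = 0.8214
Recall = 69/113 = 0.6106
F1 = 2·P·R/(P+R) = 2·TP/(2·TP+FP+FN) = 138/(138+15+44) = 138/197 = 0.7005

0.7005


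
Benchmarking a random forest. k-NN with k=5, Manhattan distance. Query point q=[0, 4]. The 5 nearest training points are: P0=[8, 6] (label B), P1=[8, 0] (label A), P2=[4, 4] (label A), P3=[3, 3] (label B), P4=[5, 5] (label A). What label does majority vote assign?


d(q,P0) = 10  (label B)
d(q,P1) = 12  (label A)
d(q,P2) = 4  (label A)
d(q,P3) = 4  (label B)
d(q,P4) = 6  (label A)
Votes: A=3, B=2
Majority → A

A


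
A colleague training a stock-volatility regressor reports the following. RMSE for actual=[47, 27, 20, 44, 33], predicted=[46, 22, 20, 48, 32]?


MSE = 43/5 = 8.6
RMSE = √(43/5) = 2.9326

2.9326


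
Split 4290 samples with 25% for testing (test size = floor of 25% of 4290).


Test = ⌊4290·25/100⌋ = 1072
Train = 4290 - 1072 = 3218

Train: 3218, Test: 1072


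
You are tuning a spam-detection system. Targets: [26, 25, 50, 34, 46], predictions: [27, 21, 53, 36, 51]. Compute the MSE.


Squared errors: (26-27)²=1, (25-21)²=16, (50-53)²=9, (34-36)²=4, (46-51)²=25
Sum = 55
MSE = 55/5 = 11

11
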